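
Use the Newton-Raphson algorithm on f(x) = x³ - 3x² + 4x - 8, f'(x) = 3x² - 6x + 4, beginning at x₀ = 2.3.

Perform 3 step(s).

f(x) = x³ - 3x² + 4x - 8
f'(x) = 3x² - 6x + 4
x₀ = 2.3

Newton-Raphson formula: x_{n+1} = x_n - f(x_n)/f'(x_n)

Iteration 1:
  f(2.300000) = -2.503000
  f'(2.300000) = 6.070000
  x_1 = 2.300000 - (-2.503000)/6.070000 = 2.712356
Iteration 2:
  f(2.712356) = 0.733262
  f'(2.712356) = 9.796488
  x_2 = 2.712356 - 0.733262/9.796488 = 2.637506
Iteration 3:
  f(2.637506) = 0.028361
  f'(2.637506) = 9.044282
  x_3 = 2.637506 - 0.028361/9.044282 = 2.634371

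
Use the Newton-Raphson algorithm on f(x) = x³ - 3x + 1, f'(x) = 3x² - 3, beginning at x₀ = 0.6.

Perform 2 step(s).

f(x) = x³ - 3x + 1
f'(x) = 3x² - 3
x₀ = 0.6

Newton-Raphson formula: x_{n+1} = x_n - f(x_n)/f'(x_n)

Iteration 1:
  f(0.600000) = -0.584000
  f'(0.600000) = -1.920000
  x_1 = 0.600000 - (-0.584000)/(-1.920000) = 0.295833
Iteration 2:
  f(0.295833) = 0.138391
  f'(0.295833) = -2.737448
  x_2 = 0.295833 - 0.138391/(-2.737448) = 0.346388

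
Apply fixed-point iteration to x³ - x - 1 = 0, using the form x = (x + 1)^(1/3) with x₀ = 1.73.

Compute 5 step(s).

Equation: x³ - x - 1 = 0
Fixed-point form: x = (x + 1)^(1/3)
x₀ = 1.73

x_1 = g(1.730000) = 1.397615
x_2 = g(1.397615) = 1.338422
x_3 = g(1.338422) = 1.327316
x_4 = g(1.327316) = 1.325211
x_5 = g(1.325211) = 1.324812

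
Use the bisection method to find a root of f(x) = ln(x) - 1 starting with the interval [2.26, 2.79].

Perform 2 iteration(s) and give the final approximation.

f(x) = ln(x) - 1
Initial interval: [2.26, 2.79]

Iteration 1:
  c_1 = (2.260000 + 2.790000)/2 = 2.525000
  f(c_1) = f(2.525000) = -0.073759
  f(a) × f(c) ≥ 0, new interval: [2.525000, 2.790000]
Iteration 2:
  c_2 = (2.525000 + 2.790000)/2 = 2.657500
  f(c_2) = f(2.657500) = -0.022614
  f(a) × f(c) ≥ 0, new interval: [2.657500, 2.790000]

After 2 iteration(s), the approximation is c_2 = 2.657500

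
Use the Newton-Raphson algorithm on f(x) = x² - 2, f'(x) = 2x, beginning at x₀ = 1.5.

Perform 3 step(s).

f(x) = x² - 2
f'(x) = 2x
x₀ = 1.5

Newton-Raphson formula: x_{n+1} = x_n - f(x_n)/f'(x_n)

Iteration 1:
  f(1.500000) = 0.250000
  f'(1.500000) = 3.000000
  x_1 = 1.500000 - 0.250000/3.000000 = 1.416667
Iteration 2:
  f(1.416667) = 0.006944
  f'(1.416667) = 2.833333
  x_2 = 1.416667 - 0.006944/2.833333 = 1.414216
Iteration 3:
  f(1.414216) = 0.000006
  f'(1.414216) = 2.828431
  x_3 = 1.414216 - 0.000006/2.828431 = 1.414214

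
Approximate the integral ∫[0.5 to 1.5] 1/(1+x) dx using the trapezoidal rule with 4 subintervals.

f(x) = 1/(1+x)
a = 0.5, b = 1.5, n = 4
h = (b - a)/n = 0.250000

Trapezoidal rule: (h/2)[f(x₀) + 2f(x₁) + 2f(x₂) + ... + f(xₙ)]

x_0 = 0.5000, f(x_0) = 0.666667, coefficient = 1
x_1 = 0.7500, f(x_1) = 0.571429, coefficient = 2
x_2 = 1.0000, f(x_2) = 0.500000, coefficient = 2
x_3 = 1.2500, f(x_3) = 0.444444, coefficient = 2
x_4 = 1.5000, f(x_4) = 0.400000, coefficient = 1

I ≈ (0.250000/2) × 4.098413 = 0.512302
Exact value: 0.510826
Error: 0.001476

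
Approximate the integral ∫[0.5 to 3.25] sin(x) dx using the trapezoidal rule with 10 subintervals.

f(x) = sin(x)
a = 0.5, b = 3.25, n = 10
h = (b - a)/n = 0.275000

Trapezoidal rule: (h/2)[f(x₀) + 2f(x₁) + 2f(x₂) + ... + f(xₙ)]

x_0 = 0.5000, f(x_0) = 0.479426, coefficient = 1
x_1 = 0.7750, f(x_1) = 0.699716, coefficient = 2
x_2 = 1.0500, f(x_2) = 0.867423, coefficient = 2
x_3 = 1.3250, f(x_3) = 0.969944, coefficient = 2
x_4 = 1.6000, f(x_4) = 0.999574, coefficient = 2
x_5 = 1.8750, f(x_5) = 0.954086, coefficient = 2
x_6 = 2.1500, f(x_6) = 0.836899, coefficient = 2
x_7 = 2.4250, f(x_7) = 0.656819, coefficient = 2
x_8 = 2.7000, f(x_8) = 0.427380, coefficient = 2
x_9 = 2.9750, f(x_9) = 0.165823, coefficient = 2
x_10 = 3.2500, f(x_10) = -0.108195, coefficient = 1

I ≈ (0.275000/2) × 13.526558 = 1.859902
Exact value: 1.871712
Error: 0.011811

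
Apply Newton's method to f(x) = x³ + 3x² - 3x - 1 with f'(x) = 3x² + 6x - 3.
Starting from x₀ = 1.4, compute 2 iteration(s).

f(x) = x³ + 3x² - 3x - 1
f'(x) = 3x² + 6x - 3
x₀ = 1.4

Newton-Raphson formula: x_{n+1} = x_n - f(x_n)/f'(x_n)

Iteration 1:
  f(1.400000) = 3.424000
  f'(1.400000) = 11.280000
  x_1 = 1.400000 - 3.424000/11.280000 = 1.096454
Iteration 2:
  f(1.096454) = 0.635441
  f'(1.096454) = 7.185357
  x_2 = 1.096454 - 0.635441/7.185357 = 1.008018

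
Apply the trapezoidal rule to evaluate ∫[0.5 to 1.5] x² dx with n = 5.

f(x) = x²
a = 0.5, b = 1.5, n = 5
h = (b - a)/n = 0.200000

Trapezoidal rule: (h/2)[f(x₀) + 2f(x₁) + 2f(x₂) + ... + f(xₙ)]

x_0 = 0.5000, f(x_0) = 0.250000, coefficient = 1
x_1 = 0.7000, f(x_1) = 0.490000, coefficient = 2
x_2 = 0.9000, f(x_2) = 0.810000, coefficient = 2
x_3 = 1.1000, f(x_3) = 1.210000, coefficient = 2
x_4 = 1.3000, f(x_4) = 1.690000, coefficient = 2
x_5 = 1.5000, f(x_5) = 2.250000, coefficient = 1

I ≈ (0.200000/2) × 10.900000 = 1.090000
Exact value: 1.083333
Error: 0.006667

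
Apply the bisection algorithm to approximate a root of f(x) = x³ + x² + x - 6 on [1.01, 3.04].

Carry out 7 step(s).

f(x) = x³ + x² + x - 6
Initial interval: [1.01, 3.04]

Iteration 1:
  c_1 = (1.010000 + 3.040000)/2 = 2.025000
  f(c_1) = f(2.025000) = 8.429391
  f(a) × f(c) < 0, new interval: [1.010000, 2.025000]
Iteration 2:
  c_2 = (1.010000 + 2.025000)/2 = 1.517500
  f(c_2) = f(1.517500) = 1.314815
  f(a) × f(c) < 0, new interval: [1.010000, 1.517500]
Iteration 3:
  c_3 = (1.010000 + 1.517500)/2 = 1.263750
  f(c_3) = f(1.263750) = -1.120896
  f(a) × f(c) ≥ 0, new interval: [1.263750, 1.517500]
Iteration 4:
  c_4 = (1.263750 + 1.517500)/2 = 1.390625
  f(c_4) = f(1.390625) = 0.013706
  f(a) × f(c) < 0, new interval: [1.263750, 1.390625]
Iteration 5:
  c_5 = (1.263750 + 1.390625)/2 = 1.327187
  f(c_5) = f(1.327187) = -0.573642
  f(a) × f(c) ≥ 0, new interval: [1.327187, 1.390625]
Iteration 6:
  c_6 = (1.327187 + 1.390625)/2 = 1.358906
  f(c_6) = f(1.358906) = -0.285076
  f(a) × f(c) ≥ 0, new interval: [1.358906, 1.390625]
Iteration 7:
  c_7 = (1.358906 + 1.390625)/2 = 1.374766
  f(c_7) = f(1.374766) = -0.136974
  f(a) × f(c) ≥ 0, new interval: [1.374766, 1.390625]

After 7 iteration(s), the approximation is c_7 = 1.374766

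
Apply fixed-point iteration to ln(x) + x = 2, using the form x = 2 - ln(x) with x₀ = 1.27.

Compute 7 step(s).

Equation: ln(x) + x = 2
Fixed-point form: x = 2 - ln(x)
x₀ = 1.27

x_1 = g(1.270000) = 1.760983
x_2 = g(1.760983) = 1.434128
x_3 = g(1.434128) = 1.639443
x_4 = g(1.639443) = 1.505643
x_5 = g(1.505643) = 1.590780
x_6 = g(1.590780) = 1.535776
x_7 = g(1.535776) = 1.570964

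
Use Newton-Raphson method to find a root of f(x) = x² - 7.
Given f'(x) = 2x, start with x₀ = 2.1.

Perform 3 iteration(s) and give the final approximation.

f(x) = x² - 7
f'(x) = 2x
x₀ = 2.1

Newton-Raphson formula: x_{n+1} = x_n - f(x_n)/f'(x_n)

Iteration 1:
  f(2.100000) = -2.590000
  f'(2.100000) = 4.200000
  x_1 = 2.100000 - (-2.590000)/4.200000 = 2.716667
Iteration 2:
  f(2.716667) = 0.380278
  f'(2.716667) = 5.433333
  x_2 = 2.716667 - 0.380278/5.433333 = 2.646677
Iteration 3:
  f(2.646677) = 0.004899
  f'(2.646677) = 5.293354
  x_3 = 2.646677 - 0.004899/5.293354 = 2.645751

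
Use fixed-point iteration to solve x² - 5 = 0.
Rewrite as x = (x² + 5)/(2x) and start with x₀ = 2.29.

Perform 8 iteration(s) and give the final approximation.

Equation: x² - 5 = 0
Fixed-point form: x = (x² + 5)/(2x)
x₀ = 2.29

x_1 = g(2.290000) = 2.236703
x_2 = g(2.236703) = 2.236068
x_3 = g(2.236068) = 2.236068
x_4 = g(2.236068) = 2.236068
x_5 = g(2.236068) = 2.236068
x_6 = g(2.236068) = 2.236068
x_7 = g(2.236068) = 2.236068
x_8 = g(2.236068) = 2.236068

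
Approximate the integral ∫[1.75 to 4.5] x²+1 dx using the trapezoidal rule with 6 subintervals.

f(x) = x²+1
a = 1.75, b = 4.5, n = 6
h = (b - a)/n = 0.458333

Trapezoidal rule: (h/2)[f(x₀) + 2f(x₁) + 2f(x₂) + ... + f(xₙ)]

x_0 = 1.7500, f(x_0) = 4.062500, coefficient = 1
x_1 = 2.2083, f(x_1) = 5.876736, coefficient = 2
x_2 = 2.6667, f(x_2) = 8.111111, coefficient = 2
x_3 = 3.1250, f(x_3) = 10.765625, coefficient = 2
x_4 = 3.5833, f(x_4) = 13.840278, coefficient = 2
x_5 = 4.0417, f(x_5) = 17.335069, coefficient = 2
x_6 = 4.5000, f(x_6) = 21.250000, coefficient = 1

I ≈ (0.458333/2) × 137.170139 = 31.434823
Exact value: 31.338542
Error: 0.096282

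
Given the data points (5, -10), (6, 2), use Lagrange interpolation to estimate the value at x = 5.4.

Lagrange interpolation formula:
P(x) = Σ yᵢ × Lᵢ(x)
where Lᵢ(x) = Π_{j≠i} (x - xⱼ)/(xᵢ - xⱼ)

L_0(5.4) = (5.4 - 6)/(5 - 6) = 0.600000
L_1(5.4) = (5.4 - 5)/(6 - 5) = 0.400000

P(5.4) = (-10)×L_0(5.4) + 2×L_1(5.4)
P(5.4) = -5.200000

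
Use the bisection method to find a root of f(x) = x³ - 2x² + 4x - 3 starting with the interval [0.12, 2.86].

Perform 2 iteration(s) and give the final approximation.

f(x) = x³ - 2x² + 4x - 3
Initial interval: [0.12, 2.86]

Iteration 1:
  c_1 = (0.120000 + 2.860000)/2 = 1.490000
  f(c_1) = f(1.490000) = 1.827749
  f(a) × f(c) < 0, new interval: [0.120000, 1.490000]
Iteration 2:
  c_2 = (0.120000 + 1.490000)/2 = 0.805000
  f(c_2) = f(0.805000) = -0.554390
  f(a) × f(c) ≥ 0, new interval: [0.805000, 1.490000]

After 2 iteration(s), the approximation is c_2 = 0.805000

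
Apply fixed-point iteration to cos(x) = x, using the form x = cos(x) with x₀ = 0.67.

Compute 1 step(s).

Equation: cos(x) = x
Fixed-point form: x = cos(x)
x₀ = 0.67

x_1 = g(0.670000) = 0.783822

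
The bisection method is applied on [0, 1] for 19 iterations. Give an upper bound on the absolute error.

Bisection error bound: |error| ≤ (b-a)/2^n
|error| ≤ (1 - 0)/2^19 = 1/2^19
|error| ≤ 0.0000019073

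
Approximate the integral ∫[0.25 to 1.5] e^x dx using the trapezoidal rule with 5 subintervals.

f(x) = e^x
a = 0.25, b = 1.5, n = 5
h = (b - a)/n = 0.250000

Trapezoidal rule: (h/2)[f(x₀) + 2f(x₁) + 2f(x₂) + ... + f(xₙ)]

x_0 = 0.2500, f(x_0) = 1.284025, coefficient = 1
x_1 = 0.5000, f(x_1) = 1.648721, coefficient = 2
x_2 = 0.7500, f(x_2) = 2.117000, coefficient = 2
x_3 = 1.0000, f(x_3) = 2.718282, coefficient = 2
x_4 = 1.2500, f(x_4) = 3.490343, coefficient = 2
x_5 = 1.5000, f(x_5) = 4.481689, coefficient = 1

I ≈ (0.250000/2) × 25.714407 = 3.214301
Exact value: 3.197664
Error: 0.016637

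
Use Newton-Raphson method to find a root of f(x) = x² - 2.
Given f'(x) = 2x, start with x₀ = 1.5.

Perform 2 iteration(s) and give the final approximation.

f(x) = x² - 2
f'(x) = 2x
x₀ = 1.5

Newton-Raphson formula: x_{n+1} = x_n - f(x_n)/f'(x_n)

Iteration 1:
  f(1.500000) = 0.250000
  f'(1.500000) = 3.000000
  x_1 = 1.500000 - 0.250000/3.000000 = 1.416667
Iteration 2:
  f(1.416667) = 0.006944
  f'(1.416667) = 2.833333
  x_2 = 1.416667 - 0.006944/2.833333 = 1.414216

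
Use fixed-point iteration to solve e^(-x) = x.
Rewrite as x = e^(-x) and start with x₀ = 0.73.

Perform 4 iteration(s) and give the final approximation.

Equation: e^(-x) = x
Fixed-point form: x = e^(-x)
x₀ = 0.73

x_1 = g(0.730000) = 0.481909
x_2 = g(0.481909) = 0.617603
x_3 = g(0.617603) = 0.539235
x_4 = g(0.539235) = 0.583194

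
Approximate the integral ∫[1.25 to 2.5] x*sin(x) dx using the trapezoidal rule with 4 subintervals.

f(x) = x*sin(x)
a = 1.25, b = 2.5, n = 4
h = (b - a)/n = 0.312500

Trapezoidal rule: (h/2)[f(x₀) + 2f(x₁) + 2f(x₂) + ... + f(xₙ)]

x_0 = 1.2500, f(x_0) = 1.186231, coefficient = 1
x_1 = 1.5625, f(x_1) = 1.562446, coefficient = 2
x_2 = 1.8750, f(x_2) = 1.788911, coefficient = 2
x_3 = 2.1875, f(x_3) = 1.784539, coefficient = 2
x_4 = 2.5000, f(x_4) = 1.496180, coefficient = 1

I ≈ (0.312500/2) × 12.954204 = 2.024094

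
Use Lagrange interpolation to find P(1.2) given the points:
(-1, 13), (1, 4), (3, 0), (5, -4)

Lagrange interpolation formula:
P(x) = Σ yᵢ × Lᵢ(x)
where Lᵢ(x) = Π_{j≠i} (x - xⱼ)/(xᵢ - xⱼ)

L_0(1.2) = (1.2 - 1)/(-1 - 1) × (1.2 - 3)/(-1 - 3) × (1.2 - 5)/(-1 - 5) = -0.028500
L_1(1.2) = (1.2 - (-1))/(1 - (-1)) × (1.2 - 3)/(1 - 3) × (1.2 - 5)/(1 - 5) = 0.940500
L_2(1.2) = (1.2 - (-1))/(3 - (-1)) × (1.2 - 1)/(3 - 1) × (1.2 - 5)/(3 - 5) = 0.104500
L_3(1.2) = (1.2 - (-1))/(5 - (-1)) × (1.2 - 1)/(5 - 1) × (1.2 - 3)/(5 - 3) = -0.016500

P(1.2) = 13×L_0(1.2) + 4×L_1(1.2) + 0×L_2(1.2) + (-4)×L_3(1.2)
P(1.2) = 3.457500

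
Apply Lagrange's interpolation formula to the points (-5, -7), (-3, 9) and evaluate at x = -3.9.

Lagrange interpolation formula:
P(x) = Σ yᵢ × Lᵢ(x)
where Lᵢ(x) = Π_{j≠i} (x - xⱼ)/(xᵢ - xⱼ)

L_0(-3.9) = (-3.9 - (-3))/(-5 - (-3)) = 0.450000
L_1(-3.9) = (-3.9 - (-5))/(-3 - (-5)) = 0.550000

P(-3.9) = (-7)×L_0(-3.9) + 9×L_1(-3.9)
P(-3.9) = 1.800000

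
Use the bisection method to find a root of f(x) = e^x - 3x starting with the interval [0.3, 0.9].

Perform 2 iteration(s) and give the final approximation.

f(x) = e^x - 3x
Initial interval: [0.3, 0.9]

Iteration 1:
  c_1 = (0.300000 + 0.900000)/2 = 0.600000
  f(c_1) = f(0.600000) = 0.022119
  f(a) × f(c) ≥ 0, new interval: [0.600000, 0.900000]
Iteration 2:
  c_2 = (0.600000 + 0.900000)/2 = 0.750000
  f(c_2) = f(0.750000) = -0.133000
  f(a) × f(c) < 0, new interval: [0.600000, 0.750000]

After 2 iteration(s), the approximation is c_2 = 0.750000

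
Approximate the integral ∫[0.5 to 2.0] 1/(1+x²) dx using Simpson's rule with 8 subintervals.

f(x) = 1/(1+x²)
a = 0.5, b = 2.0, n = 8
h = (b - a)/n = 0.187500

Simpson's rule: (h/3)[f(x₀) + 4f(x₁) + 2f(x₂) + ... + f(xₙ)]

x_0 = 0.5000, f(x_0) = 0.800000, coefficient = 1
x_1 = 0.6875, f(x_1) = 0.679045, coefficient = 4
x_2 = 0.8750, f(x_2) = 0.566372, coefficient = 2
x_3 = 1.0625, f(x_3) = 0.469725, coefficient = 4
x_4 = 1.2500, f(x_4) = 0.390244, coefficient = 2
x_5 = 1.4375, f(x_5) = 0.326115, coefficient = 4
x_6 = 1.6250, f(x_6) = 0.274678, coefficient = 2
x_7 = 1.8125, f(x_7) = 0.233364, coefficient = 4
x_8 = 2.0000, f(x_8) = 0.200000, coefficient = 1

I ≈ (0.187500/3) × 10.295580 = 0.643474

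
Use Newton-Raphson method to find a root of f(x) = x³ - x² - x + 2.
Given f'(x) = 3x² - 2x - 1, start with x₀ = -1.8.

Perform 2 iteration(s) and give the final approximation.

f(x) = x³ - x² - x + 2
f'(x) = 3x² - 2x - 1
x₀ = -1.8

Newton-Raphson formula: x_{n+1} = x_n - f(x_n)/f'(x_n)

Iteration 1:
  f(-1.800000) = -5.272000
  f'(-1.800000) = 12.320000
  x_1 = -1.800000 - (-5.272000)/12.320000 = -1.372078
Iteration 2:
  f(-1.372078) = -1.093591
  f'(-1.372078) = 7.391949
  x_2 = -1.372078 - (-1.093591)/7.391949 = -1.224134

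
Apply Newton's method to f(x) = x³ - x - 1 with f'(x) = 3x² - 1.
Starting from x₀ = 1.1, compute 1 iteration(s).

f(x) = x³ - x - 1
f'(x) = 3x² - 1
x₀ = 1.1

Newton-Raphson formula: x_{n+1} = x_n - f(x_n)/f'(x_n)

Iteration 1:
  f(1.100000) = -0.769000
  f'(1.100000) = 2.630000
  x_1 = 1.100000 - (-0.769000)/2.630000 = 1.392395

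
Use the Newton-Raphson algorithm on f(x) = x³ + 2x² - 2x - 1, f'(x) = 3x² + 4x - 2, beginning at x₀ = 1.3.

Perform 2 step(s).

f(x) = x³ + 2x² - 2x - 1
f'(x) = 3x² + 4x - 2
x₀ = 1.3

Newton-Raphson formula: x_{n+1} = x_n - f(x_n)/f'(x_n)

Iteration 1:
  f(1.300000) = 1.977000
  f'(1.300000) = 8.270000
  x_1 = 1.300000 - 1.977000/8.270000 = 1.060943
Iteration 2:
  f(1.060943) = 0.323513
  f'(1.060943) = 5.620574
  x_2 = 1.060943 - 0.323513/5.620574 = 1.003385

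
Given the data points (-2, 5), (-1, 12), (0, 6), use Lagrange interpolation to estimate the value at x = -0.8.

Lagrange interpolation formula:
P(x) = Σ yᵢ × Lᵢ(x)
where Lᵢ(x) = Π_{j≠i} (x - xⱼ)/(xᵢ - xⱼ)

L_0(-0.8) = (-0.8 - (-1))/(-2 - (-1)) × (-0.8 - 0)/(-2 - 0) = -0.080000
L_1(-0.8) = (-0.8 - (-2))/(-1 - (-2)) × (-0.8 - 0)/(-1 - 0) = 0.960000
L_2(-0.8) = (-0.8 - (-2))/(0 - (-2)) × (-0.8 - (-1))/(0 - (-1)) = 0.120000

P(-0.8) = 5×L_0(-0.8) + 12×L_1(-0.8) + 6×L_2(-0.8)
P(-0.8) = 11.840000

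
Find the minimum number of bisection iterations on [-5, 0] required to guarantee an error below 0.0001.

We need (b-a)/2^n ≤ 0.0001
(0 - (-5))/2^n ≤ 0.0001
5/2^n ≤ 0.0001
2^n ≥ 50000
n ≥ log₂(50000) = 15.61
n ≥ 16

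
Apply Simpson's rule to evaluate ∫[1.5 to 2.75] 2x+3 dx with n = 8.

f(x) = 2x+3
a = 1.5, b = 2.75, n = 8
h = (b - a)/n = 0.156250

Simpson's rule: (h/3)[f(x₀) + 4f(x₁) + 2f(x₂) + ... + f(xₙ)]

x_0 = 1.5000, f(x_0) = 6.000000, coefficient = 1
x_1 = 1.6562, f(x_1) = 6.312500, coefficient = 4
x_2 = 1.8125, f(x_2) = 6.625000, coefficient = 2
x_3 = 1.9688, f(x_3) = 6.937500, coefficient = 4
x_4 = 2.1250, f(x_4) = 7.250000, coefficient = 2
x_5 = 2.2812, f(x_5) = 7.562500, coefficient = 4
x_6 = 2.4375, f(x_6) = 7.875000, coefficient = 2
x_7 = 2.5938, f(x_7) = 8.187500, coefficient = 4
x_8 = 2.7500, f(x_8) = 8.500000, coefficient = 1

I ≈ (0.156250/3) × 174.000000 = 9.062500
Exact value: 9.062500
Error: 0.000000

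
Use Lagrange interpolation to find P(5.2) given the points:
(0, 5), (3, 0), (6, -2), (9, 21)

Lagrange interpolation formula:
P(x) = Σ yᵢ × Lᵢ(x)
where Lᵢ(x) = Π_{j≠i} (x - xⱼ)/(xᵢ - xⱼ)

L_0(5.2) = (5.2 - 3)/(0 - 3) × (5.2 - 6)/(0 - 6) × (5.2 - 9)/(0 - 9) = -0.041284
L_1(5.2) = (5.2 - 0)/(3 - 0) × (5.2 - 6)/(3 - 6) × (5.2 - 9)/(3 - 9) = 0.292741
L_2(5.2) = (5.2 - 0)/(6 - 0) × (5.2 - 3)/(6 - 3) × (5.2 - 9)/(6 - 9) = 0.805037
L_3(5.2) = (5.2 - 0)/(9 - 0) × (5.2 - 3)/(9 - 3) × (5.2 - 6)/(9 - 6) = -0.056494

P(5.2) = 5×L_0(5.2) + 0×L_1(5.2) + (-2)×L_2(5.2) + 21×L_3(5.2)
P(5.2) = -3.002864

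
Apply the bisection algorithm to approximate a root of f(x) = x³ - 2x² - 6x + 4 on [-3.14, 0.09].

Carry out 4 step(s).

f(x) = x³ - 2x² - 6x + 4
Initial interval: [-3.14, 0.09]

Iteration 1:
  c_1 = (-3.140000 + 0.090000)/2 = -1.525000
  f(c_1) = f(-1.525000) = 4.952172
  f(a) × f(c) < 0, new interval: [-3.140000, -1.525000]
Iteration 2:
  c_2 = (-3.140000 + (-1.525000))/2 = -2.332500
  f(c_2) = f(-2.332500) = -5.576210
  f(a) × f(c) ≥ 0, new interval: [-2.332500, -1.525000]
Iteration 3:
  c_3 = (-2.332500 + (-1.525000))/2 = -1.928750
  f(c_3) = f(-1.928750) = 0.957249
  f(a) × f(c) < 0, new interval: [-2.332500, -1.928750]
Iteration 4:
  c_4 = (-2.332500 + (-1.928750))/2 = -2.130625
  f(c_4) = f(-2.130625) = -1.967482
  f(a) × f(c) ≥ 0, new interval: [-2.130625, -1.928750]

After 4 iteration(s), the approximation is c_4 = -2.130625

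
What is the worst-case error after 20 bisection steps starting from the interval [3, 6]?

Bisection error bound: |error| ≤ (b-a)/2^n
|error| ≤ (6 - 3)/2^20 = 3/2^20
|error| ≤ 0.0000028610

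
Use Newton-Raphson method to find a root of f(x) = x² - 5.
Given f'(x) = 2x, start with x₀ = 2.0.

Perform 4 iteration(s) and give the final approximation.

f(x) = x² - 5
f'(x) = 2x
x₀ = 2.0

Newton-Raphson formula: x_{n+1} = x_n - f(x_n)/f'(x_n)

Iteration 1:
  f(2.000000) = -1.000000
  f'(2.000000) = 4.000000
  x_1 = 2.000000 - (-1.000000)/4.000000 = 2.250000
Iteration 2:
  f(2.250000) = 0.062500
  f'(2.250000) = 4.500000
  x_2 = 2.250000 - 0.062500/4.500000 = 2.236111
Iteration 3:
  f(2.236111) = 0.000193
  f'(2.236111) = 4.472222
  x_3 = 2.236111 - 0.000193/4.472222 = 2.236068
Iteration 4:
  f(2.236068) = 0.000000
  f'(2.236068) = 4.472136
  x_4 = 2.236068 - 0.000000/4.472136 = 2.236068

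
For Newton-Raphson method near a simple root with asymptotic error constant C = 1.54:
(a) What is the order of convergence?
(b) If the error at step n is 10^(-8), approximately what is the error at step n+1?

(a) Newton-Raphson has quadratic (order 2) convergence near simple roots.
    This means |e_{n+1}| ≈ C|e_n|².

(b) With |e_n| = 10^(-8) and C = 1.54:
    |e_{n+1}| ≈ 1.54 × (10^(-8))² = 1.54 × 10^(-16)

(a) 2 (quadratic); (b) |e_{n+1}| ≈ 1.540e-16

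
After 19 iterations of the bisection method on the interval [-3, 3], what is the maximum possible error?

Bisection error bound: |error| ≤ (b-a)/2^n
|error| ≤ (3 - (-3))/2^19 = 6/2^19
|error| ≤ 0.0000114441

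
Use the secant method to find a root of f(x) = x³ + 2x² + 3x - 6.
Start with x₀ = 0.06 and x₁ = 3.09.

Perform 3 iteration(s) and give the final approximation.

f(x) = x³ + 2x² + 3x - 6
x₀ = 0.06, x₁ = 3.09

Secant formula: x_{n+1} = x_n - f(x_n)(x_n - x_{n-1})/(f(x_n) - f(x_{n-1}))

Iteration 1:
  f(0.060000) = -5.812584
  f(3.090000) = 51.869829
  x_2 = 3.090000 - 51.869829×(3.090000 - 0.060000)/(51.869829 - (-5.812584))
       = 0.365329
Iteration 2:
  f(3.090000) = 51.869829
  f(0.365329) = -4.588322
  x_3 = 0.365329 - (-4.588322)×(0.365329 - 3.090000)/(-4.588322 - 51.869829)
       = 0.586762
Iteration 3:
  f(0.365329) = -4.588322
  f(0.586762) = -3.349120
  x_4 = 0.586762 - (-3.349120)×(0.586762 - 0.365329)/(-3.349120 - (-4.588322))
       = 1.185215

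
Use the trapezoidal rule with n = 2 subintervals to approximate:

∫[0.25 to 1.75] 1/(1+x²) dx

f(x) = 1/(1+x²)
a = 0.25, b = 1.75, n = 2
h = (b - a)/n = 0.750000

Trapezoidal rule: (h/2)[f(x₀) + 2f(x₁) + 2f(x₂) + ... + f(xₙ)]

x_0 = 0.2500, f(x_0) = 0.941176, coefficient = 1
x_1 = 1.0000, f(x_1) = 0.500000, coefficient = 2
x_2 = 1.7500, f(x_2) = 0.246154, coefficient = 1

I ≈ (0.750000/2) × 2.187330 = 0.820249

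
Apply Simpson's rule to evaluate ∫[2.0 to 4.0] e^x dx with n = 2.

f(x) = e^x
a = 2.0, b = 4.0, n = 2
h = (b - a)/n = 1.000000

Simpson's rule: (h/3)[f(x₀) + 4f(x₁) + 2f(x₂) + ... + f(xₙ)]

x_0 = 2.0000, f(x_0) = 7.389056, coefficient = 1
x_1 = 3.0000, f(x_1) = 20.085537, coefficient = 4
x_2 = 4.0000, f(x_2) = 54.598150, coefficient = 1

I ≈ (1.000000/3) × 142.329354 = 47.443118
Exact value: 47.209094
Error: 0.234024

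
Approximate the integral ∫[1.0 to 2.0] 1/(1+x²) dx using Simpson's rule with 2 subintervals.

f(x) = 1/(1+x²)
a = 1.0, b = 2.0, n = 2
h = (b - a)/n = 0.500000

Simpson's rule: (h/3)[f(x₀) + 4f(x₁) + 2f(x₂) + ... + f(xₙ)]

x_0 = 1.0000, f(x_0) = 0.500000, coefficient = 1
x_1 = 1.5000, f(x_1) = 0.307692, coefficient = 4
x_2 = 2.0000, f(x_2) = 0.200000, coefficient = 1

I ≈ (0.500000/3) × 1.930769 = 0.321795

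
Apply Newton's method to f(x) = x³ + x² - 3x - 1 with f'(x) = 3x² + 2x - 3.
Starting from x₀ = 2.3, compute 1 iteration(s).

f(x) = x³ + x² - 3x - 1
f'(x) = 3x² + 2x - 3
x₀ = 2.3

Newton-Raphson formula: x_{n+1} = x_n - f(x_n)/f'(x_n)

Iteration 1:
  f(2.300000) = 9.557000
  f'(2.300000) = 17.470000
  x_1 = 2.300000 - 9.557000/17.470000 = 1.752948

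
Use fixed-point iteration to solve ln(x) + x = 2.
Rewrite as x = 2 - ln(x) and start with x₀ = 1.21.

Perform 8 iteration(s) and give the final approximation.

Equation: ln(x) + x = 2
Fixed-point form: x = 2 - ln(x)
x₀ = 1.21

x_1 = g(1.210000) = 1.809380
x_2 = g(1.809380) = 1.407016
x_3 = g(1.407016) = 1.658529
x_4 = g(1.658529) = 1.494069
x_5 = g(1.494069) = 1.598497
x_6 = g(1.598497) = 1.530936
x_7 = g(1.530936) = 1.574120
x_8 = g(1.574120) = 1.546303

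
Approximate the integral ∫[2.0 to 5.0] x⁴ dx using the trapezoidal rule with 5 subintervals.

f(x) = x⁴
a = 2.0, b = 5.0, n = 5
h = (b - a)/n = 0.600000

Trapezoidal rule: (h/2)[f(x₀) + 2f(x₁) + 2f(x₂) + ... + f(xₙ)]

x_0 = 2.0000, f(x_0) = 16.000000, coefficient = 1
x_1 = 2.6000, f(x_1) = 45.697600, coefficient = 2
x_2 = 3.2000, f(x_2) = 104.857600, coefficient = 2
x_3 = 3.8000, f(x_3) = 208.513600, coefficient = 2
x_4 = 4.4000, f(x_4) = 374.809600, coefficient = 2
x_5 = 5.0000, f(x_5) = 625.000000, coefficient = 1

I ≈ (0.600000/2) × 2108.756800 = 632.627040
Exact value: 618.600000
Error: 14.027040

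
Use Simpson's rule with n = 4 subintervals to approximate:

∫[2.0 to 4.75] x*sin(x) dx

f(x) = x*sin(x)
a = 2.0, b = 4.75, n = 4
h = (b - a)/n = 0.687500

Simpson's rule: (h/3)[f(x₀) + 4f(x₁) + 2f(x₂) + ... + f(xₙ)]

x_0 = 2.0000, f(x_0) = 1.818595, coefficient = 1
x_1 = 2.6875, f(x_1) = 1.178864, coefficient = 4
x_2 = 3.3750, f(x_2) = -0.780617, coefficient = 2
x_3 = 4.0625, f(x_3) = -3.234363, coefficient = 4
x_4 = 4.7500, f(x_4) = -4.746641, coefficient = 1

I ≈ (0.687500/3) × -12.711276 = -2.913001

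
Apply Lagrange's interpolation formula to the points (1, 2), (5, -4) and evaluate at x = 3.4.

Lagrange interpolation formula:
P(x) = Σ yᵢ × Lᵢ(x)
where Lᵢ(x) = Π_{j≠i} (x - xⱼ)/(xᵢ - xⱼ)

L_0(3.4) = (3.4 - 5)/(1 - 5) = 0.400000
L_1(3.4) = (3.4 - 1)/(5 - 1) = 0.600000

P(3.4) = 2×L_0(3.4) + (-4)×L_1(3.4)
P(3.4) = -1.600000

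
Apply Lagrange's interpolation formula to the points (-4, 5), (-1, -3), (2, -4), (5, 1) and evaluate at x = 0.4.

Lagrange interpolation formula:
P(x) = Σ yᵢ × Lᵢ(x)
where Lᵢ(x) = Π_{j≠i} (x - xⱼ)/(xᵢ - xⱼ)

L_0(0.4) = (0.4 - (-1))/(-4 - (-1)) × (0.4 - 2)/(-4 - 2) × (0.4 - 5)/(-4 - 5) = -0.063605
L_1(0.4) = (0.4 - (-4))/(-1 - (-4)) × (0.4 - 2)/(-1 - 2) × (0.4 - 5)/(-1 - 5) = 0.599704
L_2(0.4) = (0.4 - (-4))/(2 - (-4)) × (0.4 - (-1))/(2 - (-1)) × (0.4 - 5)/(2 - 5) = 0.524741
L_3(0.4) = (0.4 - (-4))/(5 - (-4)) × (0.4 - (-1))/(5 - (-1)) × (0.4 - 2)/(5 - 2) = -0.060840

P(0.4) = 5×L_0(0.4) + (-3)×L_1(0.4) + (-4)×L_2(0.4) + 1×L_3(0.4)
P(0.4) = -4.276938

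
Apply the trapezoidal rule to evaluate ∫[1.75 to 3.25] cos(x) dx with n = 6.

f(x) = cos(x)
a = 1.75, b = 3.25, n = 6
h = (b - a)/n = 0.250000

Trapezoidal rule: (h/2)[f(x₀) + 2f(x₁) + 2f(x₂) + ... + f(xₙ)]

x_0 = 1.7500, f(x_0) = -0.178246, coefficient = 1
x_1 = 2.0000, f(x_1) = -0.416147, coefficient = 2
x_2 = 2.2500, f(x_2) = -0.628174, coefficient = 2
x_3 = 2.5000, f(x_3) = -0.801144, coefficient = 2
x_4 = 2.7500, f(x_4) = -0.924302, coefficient = 2
x_5 = 3.0000, f(x_5) = -0.989992, coefficient = 2
x_6 = 3.2500, f(x_6) = -0.994130, coefficient = 1

I ≈ (0.250000/2) × -8.691894 = -1.086487
Exact value: -1.092181
Error: 0.005694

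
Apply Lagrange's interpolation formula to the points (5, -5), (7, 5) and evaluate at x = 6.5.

Lagrange interpolation formula:
P(x) = Σ yᵢ × Lᵢ(x)
where Lᵢ(x) = Π_{j≠i} (x - xⱼ)/(xᵢ - xⱼ)

L_0(6.5) = (6.5 - 7)/(5 - 7) = 0.250000
L_1(6.5) = (6.5 - 5)/(7 - 5) = 0.750000

P(6.5) = (-5)×L_0(6.5) + 5×L_1(6.5)
P(6.5) = 2.500000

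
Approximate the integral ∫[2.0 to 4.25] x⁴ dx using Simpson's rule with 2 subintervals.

f(x) = x⁴
a = 2.0, b = 4.25, n = 2
h = (b - a)/n = 1.125000

Simpson's rule: (h/3)[f(x₀) + 4f(x₁) + 2f(x₂) + ... + f(xₙ)]

x_0 = 2.0000, f(x_0) = 16.000000, coefficient = 1
x_1 = 3.1250, f(x_1) = 95.367432, coefficient = 4
x_2 = 4.2500, f(x_2) = 326.253906, coefficient = 1

I ≈ (1.125000/3) × 723.723633 = 271.396362
Exact value: 270.915820
Error: 0.480542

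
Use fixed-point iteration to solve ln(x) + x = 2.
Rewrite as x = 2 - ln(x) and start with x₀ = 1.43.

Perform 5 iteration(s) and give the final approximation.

Equation: ln(x) + x = 2
Fixed-point form: x = 2 - ln(x)
x₀ = 1.43

x_1 = g(1.430000) = 1.642326
x_2 = g(1.642326) = 1.503887
x_3 = g(1.503887) = 1.591947
x_4 = g(1.591947) = 1.535042
x_5 = g(1.535042) = 1.571442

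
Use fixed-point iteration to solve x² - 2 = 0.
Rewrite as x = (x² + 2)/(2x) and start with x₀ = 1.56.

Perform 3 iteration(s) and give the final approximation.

Equation: x² - 2 = 0
Fixed-point form: x = (x² + 2)/(2x)
x₀ = 1.56

x_1 = g(1.560000) = 1.421026
x_2 = g(1.421026) = 1.414230
x_3 = g(1.414230) = 1.414214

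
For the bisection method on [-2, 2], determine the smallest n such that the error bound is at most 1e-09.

We need (b-a)/2^n ≤ 1e-09
(2 - (-2))/2^n ≤ 1e-09
4/2^n ≤ 1e-09
2^n ≥ 4000000000
n ≥ log₂(4000000000) = 31.90
n ≥ 32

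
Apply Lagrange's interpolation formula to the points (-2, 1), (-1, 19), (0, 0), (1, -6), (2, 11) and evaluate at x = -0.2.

Lagrange interpolation formula:
P(x) = Σ yᵢ × Lᵢ(x)
where Lᵢ(x) = Π_{j≠i} (x - xⱼ)/(xᵢ - xⱼ)

L_0(-0.2) = (-0.2 - (-1))/(-2 - (-1)) × (-0.2 - 0)/(-2 - 0) × (-0.2 - 1)/(-2 - 1) × (-0.2 - 2)/(-2 - 2) = -0.017600
L_1(-0.2) = (-0.2 - (-2))/(-1 - (-2)) × (-0.2 - 0)/(-1 - 0) × (-0.2 - 1)/(-1 - 1) × (-0.2 - 2)/(-1 - 2) = 0.158400
L_2(-0.2) = (-0.2 - (-2))/(0 - (-2)) × (-0.2 - (-1))/(0 - (-1)) × (-0.2 - 1)/(0 - 1) × (-0.2 - 2)/(0 - 2) = 0.950400
L_3(-0.2) = (-0.2 - (-2))/(1 - (-2)) × (-0.2 - (-1))/(1 - (-1)) × (-0.2 - 0)/(1 - 0) × (-0.2 - 2)/(1 - 2) = -0.105600
L_4(-0.2) = (-0.2 - (-2))/(2 - (-2)) × (-0.2 - (-1))/(2 - (-1)) × (-0.2 - 0)/(2 - 0) × (-0.2 - 1)/(2 - 1) = 0.014400

P(-0.2) = 1×L_0(-0.2) + 19×L_1(-0.2) + 0×L_2(-0.2) + (-6)×L_3(-0.2) + 11×L_4(-0.2)
P(-0.2) = 3.784000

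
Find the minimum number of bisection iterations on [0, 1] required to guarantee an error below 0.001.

We need (b-a)/2^n ≤ 0.001
(1 - 0)/2^n ≤ 0.001
1/2^n ≤ 0.001
2^n ≥ 1000
n ≥ log₂(1000) = 9.97
n ≥ 10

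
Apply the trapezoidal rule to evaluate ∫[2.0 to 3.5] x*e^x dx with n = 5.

f(x) = x*e^x
a = 2.0, b = 3.5, n = 5
h = (b - a)/n = 0.300000

Trapezoidal rule: (h/2)[f(x₀) + 2f(x₁) + 2f(x₂) + ... + f(xₙ)]

x_0 = 2.0000, f(x_0) = 14.778112, coefficient = 1
x_1 = 2.3000, f(x_1) = 22.940620, coefficient = 2
x_2 = 2.6000, f(x_2) = 35.005719, coefficient = 2
x_3 = 2.9000, f(x_3) = 52.705022, coefficient = 2
x_4 = 3.2000, f(x_4) = 78.504097, coefficient = 2
x_5 = 3.5000, f(x_5) = 115.904082, coefficient = 1

I ≈ (0.300000/2) × 508.993108 = 76.348966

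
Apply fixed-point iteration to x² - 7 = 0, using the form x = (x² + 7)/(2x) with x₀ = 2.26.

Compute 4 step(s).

Equation: x² - 7 = 0
Fixed-point form: x = (x² + 7)/(2x)
x₀ = 2.26

x_1 = g(2.260000) = 2.678673
x_2 = g(2.678673) = 2.645954
x_3 = g(2.645954) = 2.645751
x_4 = g(2.645751) = 2.645751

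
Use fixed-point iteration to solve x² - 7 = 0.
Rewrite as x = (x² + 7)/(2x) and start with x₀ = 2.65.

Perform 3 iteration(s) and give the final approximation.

Equation: x² - 7 = 0
Fixed-point form: x = (x² + 7)/(2x)
x₀ = 2.65

x_1 = g(2.650000) = 2.645755
x_2 = g(2.645755) = 2.645751
x_3 = g(2.645751) = 2.645751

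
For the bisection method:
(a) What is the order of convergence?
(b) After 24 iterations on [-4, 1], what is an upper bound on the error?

(a) Bisection has linear (order 1) convergence; the error is halved each step.

(b) Error bound = (b-a)/2^n = (1 - (-4))/2^{24}
    = 5/2^{24}

(a) 1 (linear); (b) error ≤ 2.98e-07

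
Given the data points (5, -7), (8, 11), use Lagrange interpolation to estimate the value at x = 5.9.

Lagrange interpolation formula:
P(x) = Σ yᵢ × Lᵢ(x)
where Lᵢ(x) = Π_{j≠i} (x - xⱼ)/(xᵢ - xⱼ)

L_0(5.9) = (5.9 - 8)/(5 - 8) = 0.700000
L_1(5.9) = (5.9 - 5)/(8 - 5) = 0.300000

P(5.9) = (-7)×L_0(5.9) + 11×L_1(5.9)
P(5.9) = -1.600000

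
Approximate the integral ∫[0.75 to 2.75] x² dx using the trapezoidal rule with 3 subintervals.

f(x) = x²
a = 0.75, b = 2.75, n = 3
h = (b - a)/n = 0.666667

Trapezoidal rule: (h/2)[f(x₀) + 2f(x₁) + 2f(x₂) + ... + f(xₙ)]

x_0 = 0.7500, f(x_0) = 0.562500, coefficient = 1
x_1 = 1.4167, f(x_1) = 2.006944, coefficient = 2
x_2 = 2.0833, f(x_2) = 4.340278, coefficient = 2
x_3 = 2.7500, f(x_3) = 7.562500, coefficient = 1

I ≈ (0.666667/2) × 20.819444 = 6.939815
Exact value: 6.791667
Error: 0.148148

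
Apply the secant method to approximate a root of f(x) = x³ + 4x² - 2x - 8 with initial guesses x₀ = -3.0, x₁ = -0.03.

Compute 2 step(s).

f(x) = x³ + 4x² - 2x - 8
x₀ = -3.0, x₁ = -0.03

Secant formula: x_{n+1} = x_n - f(x_n)(x_n - x_{n-1})/(f(x_n) - f(x_{n-1}))

Iteration 1:
  f(-3.000000) = 7.000000
  f(-0.030000) = -7.936427
  x_2 = -0.030000 - (-7.936427)×(-0.030000 - (-3.000000))/(-7.936427 - 7.000000)
       = -1.608101
Iteration 2:
  f(-0.030000) = -7.936427
  f(-1.608101) = 1.401625
  x_3 = -1.608101 - 1.401625×(-1.608101 - (-0.030000))/(1.401625 - (-7.936427))
       = -1.371231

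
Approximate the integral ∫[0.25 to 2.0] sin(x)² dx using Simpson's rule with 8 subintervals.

f(x) = sin(x)²
a = 0.25, b = 2.0, n = 8
h = (b - a)/n = 0.218750

Simpson's rule: (h/3)[f(x₀) + 4f(x₁) + 2f(x₂) + ... + f(xₙ)]

x_0 = 0.2500, f(x_0) = 0.061209, coefficient = 1
x_1 = 0.4688, f(x_1) = 0.204097, coefficient = 4
x_2 = 0.6875, f(x_2) = 0.402726, coefficient = 2
x_3 = 0.9062, f(x_3) = 0.619679, coefficient = 4
x_4 = 1.1250, f(x_4) = 0.814087, coefficient = 2
x_5 = 1.3438, f(x_5) = 0.949330, coefficient = 4
x_6 = 1.5625, f(x_6) = 0.999931, coefficient = 2
x_7 = 1.7812, f(x_7) = 0.956359, coefficient = 4
x_8 = 2.0000, f(x_8) = 0.826822, coefficient = 1

I ≈ (0.218750/3) × 16.239379 = 1.184121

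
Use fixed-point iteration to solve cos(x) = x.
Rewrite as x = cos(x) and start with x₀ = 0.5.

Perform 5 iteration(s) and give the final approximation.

Equation: cos(x) = x
Fixed-point form: x = cos(x)
x₀ = 0.5

x_1 = g(0.500000) = 0.877583
x_2 = g(0.877583) = 0.639012
x_3 = g(0.639012) = 0.802685
x_4 = g(0.802685) = 0.694778
x_5 = g(0.694778) = 0.768196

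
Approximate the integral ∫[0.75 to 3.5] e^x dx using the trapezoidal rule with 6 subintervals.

f(x) = e^x
a = 0.75, b = 3.5, n = 6
h = (b - a)/n = 0.458333

Trapezoidal rule: (h/2)[f(x₀) + 2f(x₁) + 2f(x₂) + ... + f(xₙ)]

x_0 = 0.7500, f(x_0) = 2.117000, coefficient = 1
x_1 = 1.2083, f(x_1) = 3.347900, coefficient = 2
x_2 = 1.6667, f(x_2) = 5.294490, coefficient = 2
x_3 = 2.1250, f(x_3) = 8.372897, coefficient = 2
x_4 = 2.5833, f(x_4) = 13.241202, coefficient = 2
x_5 = 3.0417, f(x_5) = 20.940114, coefficient = 2
x_6 = 3.5000, f(x_6) = 33.115452, coefficient = 1

I ≈ (0.458333/2) × 137.625660 = 31.539214
Exact value: 30.998452
Error: 0.540762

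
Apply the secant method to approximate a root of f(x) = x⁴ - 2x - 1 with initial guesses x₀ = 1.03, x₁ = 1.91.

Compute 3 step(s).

f(x) = x⁴ - 2x - 1
x₀ = 1.03, x₁ = 1.91

Secant formula: x_{n+1} = x_n - f(x_n)(x_n - x_{n-1})/(f(x_n) - f(x_{n-1}))

Iteration 1:
  f(1.030000) = -1.934491
  f(1.910000) = 8.488634
  x_2 = 1.910000 - 8.488634×(1.910000 - 1.030000)/(8.488634 - (-1.934491))
       = 1.193325
Iteration 2:
  f(1.910000) = 8.488634
  f(1.193325) = -1.358806
  x_3 = 1.193325 - (-1.358806)×(1.193325 - 1.910000)/(-1.358806 - 8.488634)
       = 1.292216
Iteration 3:
  f(1.193325) = -1.358806
  f(1.292216) = -0.796129
  x_4 = 1.292216 - (-0.796129)×(1.292216 - 1.193325)/(-0.796129 - (-1.358806))
       = 1.432136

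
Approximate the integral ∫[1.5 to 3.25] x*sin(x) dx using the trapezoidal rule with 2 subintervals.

f(x) = x*sin(x)
a = 1.5, b = 3.25, n = 2
h = (b - a)/n = 0.875000

Trapezoidal rule: (h/2)[f(x₀) + 2f(x₁) + 2f(x₂) + ... + f(xₙ)]

x_0 = 1.5000, f(x_0) = 1.496242, coefficient = 1
x_1 = 2.3750, f(x_1) = 1.647502, coefficient = 2
x_2 = 3.2500, f(x_2) = -0.351634, coefficient = 1

I ≈ (0.875000/2) × 4.439612 = 1.942330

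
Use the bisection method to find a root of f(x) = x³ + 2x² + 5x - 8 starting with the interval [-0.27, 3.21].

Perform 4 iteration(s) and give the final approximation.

f(x) = x³ + 2x² + 5x - 8
Initial interval: [-0.27, 3.21]

Iteration 1:
  c_1 = (-0.270000 + 3.210000)/2 = 1.470000
  f(c_1) = f(1.470000) = 6.848323
  f(a) × f(c) < 0, new interval: [-0.270000, 1.470000]
Iteration 2:
  c_2 = (-0.270000 + 1.470000)/2 = 0.600000
  f(c_2) = f(0.600000) = -4.064000
  f(a) × f(c) ≥ 0, new interval: [0.600000, 1.470000]
Iteration 3:
  c_3 = (0.600000 + 1.470000)/2 = 1.035000
  f(c_3) = f(1.035000) = 0.426168
  f(a) × f(c) < 0, new interval: [0.600000, 1.035000]
Iteration 4:
  c_4 = (0.600000 + 1.035000)/2 = 0.817500
  f(c_4) = f(0.817500) = -2.029547
  f(a) × f(c) ≥ 0, new interval: [0.817500, 1.035000]

After 4 iteration(s), the approximation is c_4 = 0.817500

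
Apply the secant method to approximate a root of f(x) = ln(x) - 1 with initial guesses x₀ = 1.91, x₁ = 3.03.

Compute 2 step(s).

f(x) = ln(x) - 1
x₀ = 1.91, x₁ = 3.03

Secant formula: x_{n+1} = x_n - f(x_n)(x_n - x_{n-1})/(f(x_n) - f(x_{n-1}))

Iteration 1:
  f(1.910000) = -0.352897
  f(3.030000) = 0.108563
  x_2 = 3.030000 - 0.108563×(3.030000 - 1.910000)/(0.108563 - (-0.352897))
       = 2.766510
Iteration 2:
  f(3.030000) = 0.108563
  f(2.766510) = 0.017586
  x_3 = 2.766510 - 0.017586×(2.766510 - 3.030000)/(0.017586 - 0.108563)
       = 2.715575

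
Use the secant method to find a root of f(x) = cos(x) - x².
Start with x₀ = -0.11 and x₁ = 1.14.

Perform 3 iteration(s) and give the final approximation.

f(x) = cos(x) - x²
x₀ = -0.11, x₁ = 1.14

Secant formula: x_{n+1} = x_n - f(x_n)(x_n - x_{n-1})/(f(x_n) - f(x_{n-1}))

Iteration 1:
  f(-0.110000) = 0.981856
  f(1.140000) = -0.882005
  x_2 = 1.140000 - (-0.882005)×(1.140000 - (-0.110000))/(-0.882005 - 0.981856)
       = 0.548482
Iteration 2:
  f(1.140000) = -0.882005
  f(0.548482) = 0.552484
  x_3 = 0.548482 - 0.552484×(0.548482 - 1.140000)/(0.552484 - (-0.882005))
       = 0.776301
Iteration 3:
  f(0.548482) = 0.552484
  f(0.776301) = 0.110866
  x_4 = 0.776301 - 0.110866×(0.776301 - 0.548482)/(0.110866 - 0.552484)
       = 0.833494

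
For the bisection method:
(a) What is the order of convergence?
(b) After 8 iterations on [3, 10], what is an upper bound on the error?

(a) Bisection has linear (order 1) convergence; the error is halved each step.

(b) Error bound = (b-a)/2^n = (10 - 3)/2^{8}
    = 7/2^{8}

(a) 1 (linear); (b) error ≤ 2.73e-02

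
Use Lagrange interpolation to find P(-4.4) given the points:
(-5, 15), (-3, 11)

Lagrange interpolation formula:
P(x) = Σ yᵢ × Lᵢ(x)
where Lᵢ(x) = Π_{j≠i} (x - xⱼ)/(xᵢ - xⱼ)

L_0(-4.4) = (-4.4 - (-3))/(-5 - (-3)) = 0.700000
L_1(-4.4) = (-4.4 - (-5))/(-3 - (-5)) = 0.300000

P(-4.4) = 15×L_0(-4.4) + 11×L_1(-4.4)
P(-4.4) = 13.800000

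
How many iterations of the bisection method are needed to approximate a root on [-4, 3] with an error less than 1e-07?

We need (b-a)/2^n ≤ 1e-07
(3 - (-4))/2^n ≤ 1e-07
7/2^n ≤ 1e-07
2^n ≥ 70000000
n ≥ log₂(70000000) = 26.06
n ≥ 27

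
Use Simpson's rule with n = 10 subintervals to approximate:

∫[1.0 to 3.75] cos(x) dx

f(x) = cos(x)
a = 1.0, b = 3.75, n = 10
h = (b - a)/n = 0.275000

Simpson's rule: (h/3)[f(x₀) + 4f(x₁) + 2f(x₂) + ... + f(xₙ)]

x_0 = 1.0000, f(x_0) = 0.540302, coefficient = 1
x_1 = 1.2750, f(x_1) = 0.291502, coefficient = 4
x_2 = 1.5500, f(x_2) = 0.020795, coefficient = 2
x_3 = 1.8250, f(x_3) = -0.251475, coefficient = 4
x_4 = 2.1000, f(x_4) = -0.504846, coefficient = 2
x_5 = 2.3750, f(x_5) = -0.720278, coefficient = 4
x_6 = 2.6500, f(x_6) = -0.881582, coefficient = 2
x_7 = 2.9250, f(x_7) = -0.976635, coefficient = 4
x_8 = 3.2000, f(x_8) = -0.998295, coefficient = 2
x_9 = 3.4750, f(x_9) = -0.944933, coefficient = 4
x_10 = 3.7500, f(x_10) = -0.820559, coefficient = 1

I ≈ (0.275000/3) × -15.415392 = -1.413078
Exact value: -1.413032
Error: 0.000045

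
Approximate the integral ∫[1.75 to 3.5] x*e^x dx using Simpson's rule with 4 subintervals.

f(x) = x*e^x
a = 1.75, b = 3.5, n = 4
h = (b - a)/n = 0.437500

Simpson's rule: (h/3)[f(x₀) + 4f(x₁) + 2f(x₂) + ... + f(xₙ)]

x_0 = 1.7500, f(x_0) = 10.070555, coefficient = 1
x_1 = 2.1875, f(x_1) = 19.496975, coefficient = 4
x_2 = 2.6250, f(x_2) = 36.237007, coefficient = 2
x_3 = 3.0625, f(x_3) = 65.479137, coefficient = 4
x_4 = 3.5000, f(x_4) = 115.904082, coefficient = 1

I ≈ (0.437500/3) × 538.353101 = 78.509827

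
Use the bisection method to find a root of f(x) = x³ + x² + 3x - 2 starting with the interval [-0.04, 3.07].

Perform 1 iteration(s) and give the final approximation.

f(x) = x³ + x² + 3x - 2
Initial interval: [-0.04, 3.07]

Iteration 1:
  c_1 = (-0.040000 + 3.070000)/2 = 1.515000
  f(c_1) = f(1.515000) = 8.317491
  f(a) × f(c) < 0, new interval: [-0.040000, 1.515000]

After 1 iteration(s), the approximation is c_1 = 1.515000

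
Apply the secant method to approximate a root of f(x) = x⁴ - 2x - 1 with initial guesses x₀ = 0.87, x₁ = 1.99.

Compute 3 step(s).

f(x) = x⁴ - 2x - 1
x₀ = 0.87, x₁ = 1.99

Secant formula: x_{n+1} = x_n - f(x_n)(x_n - x_{n-1})/(f(x_n) - f(x_{n-1}))

Iteration 1:
  f(0.870000) = -2.167102
  f(1.990000) = 10.702392
  x_2 = 1.990000 - 10.702392×(1.990000 - 0.870000)/(10.702392 - (-2.167102))
       = 1.058598
Iteration 2:
  f(1.990000) = 10.702392
  f(1.058598) = -1.861386
  x_3 = 1.058598 - (-1.861386)×(1.058598 - 1.990000)/(-1.861386 - 10.702392)
       = 1.196589
Iteration 3:
  f(1.058598) = -1.861386
  f(1.196589) = -1.343052
  x_4 = 1.196589 - (-1.343052)×(1.196589 - 1.058598)/(-1.343052 - (-1.861386))
       = 1.554140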